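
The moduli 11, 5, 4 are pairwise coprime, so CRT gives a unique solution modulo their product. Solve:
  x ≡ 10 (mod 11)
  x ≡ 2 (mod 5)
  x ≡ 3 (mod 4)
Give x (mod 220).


Moduli 11, 5, 4 are pairwise coprime; by CRT there is a unique solution modulo M = 11 · 5 · 4 = 220.
Solve pairwise, accumulating the modulus:
  Start with x ≡ 10 (mod 11).
  Combine with x ≡ 2 (mod 5): since gcd(11, 5) = 1, we get a unique residue mod 55.
    Write x = 10 + 11·t and substitute into x ≡ 2 (mod 5): 11·t ≡ 2 − 10 = -8 (mod 5).
    Reduce coefficients mod 5: 1·t ≡ 2 (mod 5).
    So t ≡ 2 (mod 5).
    Then x = 10 + 11·2 = 32, valid modulo lcm(11, 5) = 55: x ≡ 32 (mod 55).
  Combine with x ≡ 3 (mod 4): since gcd(55, 4) = 1, we get a unique residue mod 220.
    Write x = 32 + 55·t and substitute into x ≡ 3 (mod 4): 55·t ≡ 3 − 32 = -29 (mod 4).
    Reduce coefficients mod 4: 3·t ≡ 3 (mod 4).
    The inverse of 3 mod 4 is 3 (since 3·3 = 9 = 2·4 + 1), so t ≡ 3·3 = 9 ≡ 1 (mod 4).
    Then x = 32 + 55·1 = 87, valid modulo lcm(55, 4) = 220: x ≡ 87 (mod 220).
Verify: 87 mod 11 = 10 ✓, 87 mod 5 = 2 ✓, 87 mod 4 = 3 ✓.

x ≡ 87 (mod 220).


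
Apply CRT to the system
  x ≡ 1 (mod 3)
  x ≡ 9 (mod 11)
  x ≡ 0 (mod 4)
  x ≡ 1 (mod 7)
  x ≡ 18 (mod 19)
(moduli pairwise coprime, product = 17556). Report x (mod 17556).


Product of moduli M = 3 · 11 · 4 · 7 · 19 = 17556.
Merge one congruence at a time:
  Start: x ≡ 1 (mod 3).
  Combine with x ≡ 9 (mod 11); new modulus lcm = 33.
    Write x = 1 + 3·t and substitute into x ≡ 9 (mod 11): 3·t ≡ 9 − 1 = 8 (mod 11).
    The inverse of 3 mod 11 is 4 (since 3·4 = 12 = 1·11 + 1), so t ≡ 4·8 = 32 ≡ 10 (mod 11).
    Then x = 1 + 3·10 = 31, valid modulo lcm(3, 11) = 33: x ≡ 31 (mod 33).
  Combine with x ≡ 0 (mod 4); new modulus lcm = 132.
    Write x = 31 + 33·t and substitute into x ≡ 0 (mod 4): 33·t ≡ 0 − 31 = -31 (mod 4).
    Reduce coefficients mod 4: 1·t ≡ 1 (mod 4).
    So t ≡ 1 (mod 4).
    Then x = 31 + 33·1 = 64, valid modulo lcm(33, 4) = 132: x ≡ 64 (mod 132).
  Combine with x ≡ 1 (mod 7); new modulus lcm = 924.
    Write x = 64 + 132·t and substitute into x ≡ 1 (mod 7): 132·t ≡ 1 − 64 = -63 (mod 7).
    Reduce coefficients mod 7: 6·t ≡ 0 (mod 7).
    The inverse of 6 mod 7 is 6 (since 6·6 = 36 = 5·7 + 1), so t ≡ 6·0 = 0 ≡ 0 (mod 7).
    Then x = 64 + 132·0 = 64, valid modulo lcm(132, 7) = 924: x ≡ 64 (mod 924).
  Combine with x ≡ 18 (mod 19); new modulus lcm = 17556.
    Write x = 64 + 924·t and substitute into x ≡ 18 (mod 19): 924·t ≡ 18 − 64 = -46 (mod 19).
    Reduce coefficients mod 19: 12·t ≡ 11 (mod 19).
    The inverse of 12 mod 19 is 8 (since 12·8 = 96 = 5·19 + 1), so t ≡ 8·11 = 88 ≡ 12 (mod 19).
    Then x = 64 + 924·12 = 11152, valid modulo lcm(924, 19) = 17556: x ≡ 11152 (mod 17556).
Verify against each original: 11152 mod 3 = 1, 11152 mod 11 = 9, 11152 mod 4 = 0, 11152 mod 7 = 1, 11152 mod 19 = 18.

x ≡ 11152 (mod 17556).


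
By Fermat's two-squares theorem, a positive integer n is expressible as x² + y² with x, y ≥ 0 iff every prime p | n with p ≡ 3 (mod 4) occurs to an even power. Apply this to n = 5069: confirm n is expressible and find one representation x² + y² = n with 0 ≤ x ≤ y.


Step 1: Factor n = 5069 = 37 · 137.
Step 2: Check the mod-4 condition on each prime factor: 37 ≡ 1 (mod 4), exponent 1; 137 ≡ 1 (mod 4), exponent 1.
All primes ≡ 3 (mod 4) appear to even exponent (or don't appear), so by the two-squares theorem n IS expressible as a sum of two squares.
Step 3: Build a representation. Here n = 37 · 137 is a product of primes ≡ 1 (mod 4). Each prime p ≡ 1 (mod 4) is itself a sum of two squares; find a² by testing p − a² for a perfect square:
  37: 37 − 1² = 36 = 6² ⇒ 37 = 1² + 6².
  137: 137 − 1² = 136, 137 − 2² = 133, 137 − 3² = 128, 137 − 4² = 121 = 11² ⇒ 137 = 4² + 11².
  Combine using the Brahmagupta–Fibonacci identity (a² + b²)(c² + d²) = (ac − bd)² + (ad + bc)² = (ac + bd)² + (ad − bc)²:
  37 · 137 = 5069: from (1² + 6²)(4² + 11²), take (1·4 − 6·11, 1·11 + 6·4) = (4 − 66, 11 + 24) = (-62, 35); dropping signs (only squares matter) gives (62, 35); check 62² + 35² = 3844 + 1225 = 5069 ✓.
Step 4: Order so x ≤ y and verify: 35² + 62² = 1225 + 3844 = 5069 = n. ✓

n = 5069 = 35² + 62² (one valid representation with x ≤ y).


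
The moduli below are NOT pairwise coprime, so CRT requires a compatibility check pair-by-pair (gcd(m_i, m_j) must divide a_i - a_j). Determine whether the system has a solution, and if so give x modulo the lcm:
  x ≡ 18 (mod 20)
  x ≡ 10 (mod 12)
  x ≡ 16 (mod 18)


Moduli 20, 12, 18 are not pairwise coprime, so CRT works modulo lcm(m_i) when all pairwise compatibility conditions hold.
Pairwise compatibility: gcd(m_i, m_j) must divide a_i - a_j for every pair.
Merge one congruence at a time:
  Start: x ≡ 18 (mod 20).
  Combine with x ≡ 10 (mod 12): gcd(20, 12) = 4; 10 - 18 = -8, which IS divisible by 4, so compatible.
    Write x = 18 + 20·t and substitute into x ≡ 10 (mod 12): 20·t ≡ 10 − 18 = -8 (mod 12).
    Divide the congruence (and modulus) by g = 4: 5·t ≡ -2 (mod 3).
    Reduce coefficients mod 3: 2·t ≡ 1 (mod 3).
    The inverse of 2 mod 3 is 2 (since 2·2 = 4 = 1·3 + 1), so t ≡ 2·1 = 2 ≡ 2 (mod 3).
    Then x = 18 + 20·2 = 58, valid modulo lcm(20, 12) = 60: x ≡ 58 (mod 60).
  Combine with x ≡ 16 (mod 18): gcd(60, 18) = 6; 16 - 58 = -42, which IS divisible by 6, so compatible.
    Write x = 58 + 60·t and substitute into x ≡ 16 (mod 18): 60·t ≡ 16 − 58 = -42 (mod 18).
    Divide the congruence (and modulus) by g = 6: 10·t ≡ -7 (mod 3).
    Reduce coefficients mod 3: 1·t ≡ 2 (mod 3).
    So t ≡ 2 (mod 3).
    Then x = 58 + 60·2 = 178, valid modulo lcm(60, 18) = 180: x ≡ 178 (mod 180).
Verify: 178 mod 20 = 18, 178 mod 12 = 10, 178 mod 18 = 16.

x ≡ 178 (mod 180).


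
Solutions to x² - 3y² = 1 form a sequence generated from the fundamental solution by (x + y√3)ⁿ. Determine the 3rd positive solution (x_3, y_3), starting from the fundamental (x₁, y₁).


Step 1: Find the fundamental solution (x₁, y₁) of x² - 3y² = 1.
  Expand √3 as a continued fraction. a₀ = ⌊√3⌋ = 1; iterate m_{k+1} = d_k·a_k − m_k, d_{k+1} = (3 − m_{k+1}²)/d_k, a_{k+1} = ⌊(a₀ + m_{k+1})/d_{k+1}⌋ (starting m₀ = 0, d₀ = 1), with convergents p_k = a_k·p_{k-1} + p_{k-2}, q_k = a_k·q_{k-1} + q_{k-2} (p₋₁ = 1, q₋₁ = 0):
  k = 0: a₀ = 1; p₀/q₀ = 1/1; p₀² − 3·q₀² = 1 − 3 = -2.
  k = 1: m = 1, d = 2, a = ⌊(1 + 1)/2⌋ = 1; p/q = (1·1 + 1)/(1·1 + 0) = 2/1; p² − 3·q² = 4 − 3 = 1.
  The first convergent with p² − 3·q² = 1 gives the fundamental solution (x₁, y₁) = (2, 1).
Step 2: Apply the recurrence (x_{n+1}, y_{n+1}) = (x₁x_n + 3y₁y_n, x₁y_n + y₁x_n) repeatedly.
  From (x_1, y_1) = (2, 1): x_2 = 2·2 + 3·1·1 = 7; y_2 = 2·1 + 1·2 = 4.
  From (x_2, y_2) = (7, 4): x_3 = 2·7 + 3·1·4 = 26; y_3 = 2·4 + 1·7 = 15.
Step 3: Verify x_3² - 3·y_3² = 676 - 675 = 1 (should be 1). ✓

(x_1, y_1) = (2, 1); (x_3, y_3) = (26, 15).


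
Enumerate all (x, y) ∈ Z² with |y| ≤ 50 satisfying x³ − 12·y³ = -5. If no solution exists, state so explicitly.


The equation is x³ - 12y³ = -5. For fixed y, x³ = 12·y³ − 5, so a solution requires the RHS to be a perfect cube.
Strategy: iterate y from -50 to 50, compute RHS = 12·y³ − 5, and check whether it is a (positive or negative) perfect cube.
Check small values of y:
  y = 0: RHS = -5 is not a perfect cube.
  y = 1: RHS = 7 is not a perfect cube.
  y = -1: RHS = -17 is not a perfect cube.
  y = 2: RHS = 91 is not a perfect cube.
  y = -2: RHS = -101 is not a perfect cube.
  y = 3: RHS = 319 is not a perfect cube.
  y = -3: RHS = -329 is not a perfect cube.
Continuing the search up to |y| = 50 finds no solutions either.
No (x, y) in the scanned range satisfies the equation.

No integer solutions with |y| ≤ 50.


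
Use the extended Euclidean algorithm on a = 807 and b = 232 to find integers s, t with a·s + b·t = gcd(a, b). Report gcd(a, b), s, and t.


Euclidean algorithm on (807, 232) — divide until remainder is 0:
  807 = 3 · 232 + 111
  232 = 2 · 111 + 10
  111 = 11 · 10 + 1
  10 = 10 · 1 + 0
gcd(807, 232) = 1.
Track Bezout coefficients alongside the remainders: start with r₀ = 807 = a·1 + b·0 (s = 1, t = 0) and r₁ = 232 = a·0 + b·1 (s = 0, t = 1); each new remainder r_{k+1} = r_{k-1} − q_k·r_k inherits s_{k+1} = s_{k-1} − q_k·s_k, t_{k+1} = t_{k-1} − q_k·t_k, so r_k = a·s_k + b·t_k at every step:
  q = 3: r = 111, s = 1 − 3·0 = 1, t = 0 − 3·1 = -3  (check: 807·1 + 232·(-3) = 111)
  q = 2: r = 10, s = 0 − 2·1 = -2, t = 1 − 2·(-3) = 7  (check: 807·(-2) + 232·7 = 10)
  q = 11: r = 1, s = 1 − 11·(-2) = 23, t = -3 − 11·7 = -80  (check: 807·23 + 232·(-80) = 1)
The row with r = 1 (the gcd) gives the Bezout coefficients s = 23, t = -80.
Result: 807 · (23) + 232 · (-80) = 1.

gcd(807, 232) = 1; s = 23, t = -80 (check: 807·23 + 232·(-80) = 1).


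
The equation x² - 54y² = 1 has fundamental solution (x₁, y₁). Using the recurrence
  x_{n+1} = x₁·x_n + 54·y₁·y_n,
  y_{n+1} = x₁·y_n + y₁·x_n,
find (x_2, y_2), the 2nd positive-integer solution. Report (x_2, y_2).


Step 1: Find the fundamental solution (x₁, y₁) of x² - 54y² = 1.
  Expand √54 as a continued fraction. a₀ = ⌊√54⌋ = 7; iterate m_{k+1} = d_k·a_k − m_k, d_{k+1} = (54 − m_{k+1}²)/d_k, a_{k+1} = ⌊(a₀ + m_{k+1})/d_{k+1}⌋ (starting m₀ = 0, d₀ = 1), with convergents p_k = a_k·p_{k-1} + p_{k-2}, q_k = a_k·q_{k-1} + q_{k-2} (p₋₁ = 1, q₋₁ = 0):
  k = 0: a₀ = 7; p₀/q₀ = 7/1; p₀² − 54·q₀² = 49 − 54 = -5.
  k = 1: m = 7, d = 5, a = ⌊(7 + 7)/5⌋ = 2; p/q = (2·7 + 1)/(2·1 + 0) = 15/2; p² − 54·q² = 225 − 216 = 9.
  k = 2: m = 3, d = 9, a = ⌊(7 + 3)/9⌋ = 1; p/q = (1·15 + 7)/(1·2 + 1) = 22/3; p² − 54·q² = 484 − 486 = -2.
  k = 3: m = 6, d = 2, a = ⌊(7 + 6)/2⌋ = 6; p/q = (6·22 + 15)/(6·3 + 2) = 147/20; p² − 54·q² = 21609 − 21600 = 9.
  k = 4: m = 6, d = 9, a = ⌊(7 + 6)/9⌋ = 1; p/q = (1·147 + 22)/(1·20 + 3) = 169/23; p² − 54·q² = 28561 − 28566 = -5.
  k = 5: m = 3, d = 5, a = ⌊(7 + 3)/5⌋ = 2; p/q = (2·169 + 147)/(2·23 + 20) = 485/66; p² − 54·q² = 235225 − 235224 = 1.
  The first convergent with p² − 54·q² = 1 gives the fundamental solution (x₁, y₁) = (485, 66).
Step 2: Apply the recurrence (x_{n+1}, y_{n+1}) = (x₁x_n + 54y₁y_n, x₁y_n + y₁x_n) repeatedly.
  From (x_1, y_1) = (485, 66): x_2 = 485·485 + 54·66·66 = 470449; y_2 = 485·66 + 66·485 = 64020.
Step 3: Verify x_2² - 54·y_2² = 221322261601 - 221322261600 = 1 (should be 1). ✓

(x_1, y_1) = (485, 66); (x_2, y_2) = (470449, 64020).


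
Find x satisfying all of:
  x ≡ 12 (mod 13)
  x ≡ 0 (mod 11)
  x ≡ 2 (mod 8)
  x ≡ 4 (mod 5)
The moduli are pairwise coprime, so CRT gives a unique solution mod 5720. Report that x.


Product of moduli M = 13 · 11 · 8 · 5 = 5720.
Merge one congruence at a time:
  Start: x ≡ 12 (mod 13).
  Combine with x ≡ 0 (mod 11); new modulus lcm = 143.
    Write x = 12 + 13·t and substitute into x ≡ 0 (mod 11): 13·t ≡ 0 − 12 = -12 (mod 11).
    Reduce coefficients mod 11: 2·t ≡ 10 (mod 11).
    The inverse of 2 mod 11 is 6 (since 2·6 = 12 = 1·11 + 1), so t ≡ 6·10 = 60 ≡ 5 (mod 11).
    Then x = 12 + 13·5 = 77, valid modulo lcm(13, 11) = 143: x ≡ 77 (mod 143).
  Combine with x ≡ 2 (mod 8); new modulus lcm = 1144.
    Write x = 77 + 143·t and substitute into x ≡ 2 (mod 8): 143·t ≡ 2 − 77 = -75 (mod 8).
    Reduce coefficients mod 8: 7·t ≡ 5 (mod 8).
    The inverse of 7 mod 8 is 7 (since 7·7 = 49 = 6·8 + 1), so t ≡ 7·5 = 35 ≡ 3 (mod 8).
    Then x = 77 + 143·3 = 506, valid modulo lcm(143, 8) = 1144: x ≡ 506 (mod 1144).
  Combine with x ≡ 4 (mod 5); new modulus lcm = 5720.
    Write x = 506 + 1144·t and substitute into x ≡ 4 (mod 5): 1144·t ≡ 4 − 506 = -502 (mod 5).
    Reduce coefficients mod 5: 4·t ≡ 3 (mod 5).
    The inverse of 4 mod 5 is 4 (since 4·4 = 16 = 3·5 + 1), so t ≡ 4·3 = 12 ≡ 2 (mod 5).
    Then x = 506 + 1144·2 = 2794, valid modulo lcm(1144, 5) = 5720: x ≡ 2794 (mod 5720).
Verify against each original: 2794 mod 13 = 12, 2794 mod 11 = 0, 2794 mod 8 = 2, 2794 mod 5 = 4.

x ≡ 2794 (mod 5720).


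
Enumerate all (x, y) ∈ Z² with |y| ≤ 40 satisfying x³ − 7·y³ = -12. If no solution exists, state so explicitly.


The equation is x³ - 7y³ = -12. For fixed y, x³ = 7·y³ − 12, so a solution requires the RHS to be a perfect cube.
Strategy: iterate y from -40 to 40, compute RHS = 7·y³ − 12, and check whether it is a (positive or negative) perfect cube.
Check small values of y:
  y = 0: RHS = -12 is not a perfect cube.
  y = 1: RHS = -5 is not a perfect cube.
  y = -1: RHS = -19 is not a perfect cube.
  y = 2: RHS = 44 is not a perfect cube.
  y = -2: RHS = -68 is not a perfect cube.
  y = 3: RHS = 177 is not a perfect cube.
  y = -3: RHS = -201 is not a perfect cube.
Continuing the search up to |y| = 40 finds no solutions either.
No (x, y) in the scanned range satisfies the equation.

No integer solutions with |y| ≤ 40.


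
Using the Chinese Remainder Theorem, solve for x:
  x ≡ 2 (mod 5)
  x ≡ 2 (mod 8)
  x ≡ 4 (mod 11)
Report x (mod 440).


Moduli 5, 8, 11 are pairwise coprime; by CRT there is a unique solution modulo M = 5 · 8 · 11 = 440.
Solve pairwise, accumulating the modulus:
  Start with x ≡ 2 (mod 5).
  Combine with x ≡ 2 (mod 8): since gcd(5, 8) = 1, we get a unique residue mod 40.
    Write x = 2 + 5·t and substitute into x ≡ 2 (mod 8): 5·t ≡ 2 − 2 = 0 (mod 8).
    The inverse of 5 mod 8 is 5 (since 5·5 = 25 = 3·8 + 1), so t ≡ 5·0 = 0 ≡ 0 (mod 8).
    Then x = 2 + 5·0 = 2, valid modulo lcm(5, 8) = 40: x ≡ 2 (mod 40).
  Combine with x ≡ 4 (mod 11): since gcd(40, 11) = 1, we get a unique residue mod 440.
    Write x = 2 + 40·t and substitute into x ≡ 4 (mod 11): 40·t ≡ 4 − 2 = 2 (mod 11).
    Reduce coefficients mod 11: 7·t ≡ 2 (mod 11).
    The inverse of 7 mod 11 is 8 (since 7·8 = 56 = 5·11 + 1), so t ≡ 8·2 = 16 ≡ 5 (mod 11).
    Then x = 2 + 40·5 = 202, valid modulo lcm(40, 11) = 440: x ≡ 202 (mod 440).
Verify: 202 mod 5 = 2 ✓, 202 mod 8 = 2 ✓, 202 mod 11 = 4 ✓.

x ≡ 202 (mod 440).


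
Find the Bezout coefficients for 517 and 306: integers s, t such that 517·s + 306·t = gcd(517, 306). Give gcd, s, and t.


Euclidean algorithm on (517, 306) — divide until remainder is 0:
  517 = 1 · 306 + 211
  306 = 1 · 211 + 95
  211 = 2 · 95 + 21
  95 = 4 · 21 + 11
  21 = 1 · 11 + 10
  11 = 1 · 10 + 1
  10 = 10 · 1 + 0
gcd(517, 306) = 1.
Track Bezout coefficients alongside the remainders: start with r₀ = 517 = a·1 + b·0 (s = 1, t = 0) and r₁ = 306 = a·0 + b·1 (s = 0, t = 1); each new remainder r_{k+1} = r_{k-1} − q_k·r_k inherits s_{k+1} = s_{k-1} − q_k·s_k, t_{k+1} = t_{k-1} − q_k·t_k, so r_k = a·s_k + b·t_k at every step:
  q = 1: r = 211, s = 1 − 1·0 = 1, t = 0 − 1·1 = -1  (check: 517·1 + 306·(-1) = 211)
  q = 1: r = 95, s = 0 − 1·1 = -1, t = 1 − 1·(-1) = 2  (check: 517·(-1) + 306·2 = 95)
  q = 2: r = 21, s = 1 − 2·(-1) = 3, t = -1 − 2·2 = -5  (check: 517·3 + 306·(-5) = 21)
  q = 4: r = 11, s = -1 − 4·3 = -13, t = 2 − 4·(-5) = 22  (check: 517·(-13) + 306·22 = 11)
  q = 1: r = 10, s = 3 − 1·(-13) = 16, t = -5 − 1·22 = -27  (check: 517·16 + 306·(-27) = 10)
  q = 1: r = 1, s = -13 − 1·16 = -29, t = 22 − 1·(-27) = 49  (check: 517·(-29) + 306·49 = 1)
The row with r = 1 (the gcd) gives the Bezout coefficients s = -29, t = 49.
Result: 517 · (-29) + 306 · (49) = 1.

gcd(517, 306) = 1; s = -29, t = 49 (check: 517·(-29) + 306·49 = 1).


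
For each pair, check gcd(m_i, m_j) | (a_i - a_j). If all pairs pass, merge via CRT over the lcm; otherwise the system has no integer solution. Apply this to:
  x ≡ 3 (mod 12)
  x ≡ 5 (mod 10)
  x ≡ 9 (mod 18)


Moduli 12, 10, 18 are not pairwise coprime, so CRT works modulo lcm(m_i) when all pairwise compatibility conditions hold.
Pairwise compatibility: gcd(m_i, m_j) must divide a_i - a_j for every pair.
Merge one congruence at a time:
  Start: x ≡ 3 (mod 12).
  Combine with x ≡ 5 (mod 10): gcd(12, 10) = 2; 5 - 3 = 2, which IS divisible by 2, so compatible.
    Write x = 3 + 12·t and substitute into x ≡ 5 (mod 10): 12·t ≡ 5 − 3 = 2 (mod 10).
    Divide the congruence (and modulus) by g = 2: 6·t ≡ 1 (mod 5).
    Reduce coefficients mod 5: 1·t ≡ 1 (mod 5).
    So t ≡ 1 (mod 5).
    Then x = 3 + 12·1 = 15, valid modulo lcm(12, 10) = 60: x ≡ 15 (mod 60).
  Combine with x ≡ 9 (mod 18): gcd(60, 18) = 6; 9 - 15 = -6, which IS divisible by 6, so compatible.
    Write x = 15 + 60·t and substitute into x ≡ 9 (mod 18): 60·t ≡ 9 − 15 = -6 (mod 18).
    Divide the congruence (and modulus) by g = 6: 10·t ≡ -1 (mod 3).
    Reduce coefficients mod 3: 1·t ≡ 2 (mod 3).
    So t ≡ 2 (mod 3).
    Then x = 15 + 60·2 = 135, valid modulo lcm(60, 18) = 180: x ≡ 135 (mod 180).
Verify: 135 mod 12 = 3, 135 mod 10 = 5, 135 mod 18 = 9.

x ≡ 135 (mod 180).


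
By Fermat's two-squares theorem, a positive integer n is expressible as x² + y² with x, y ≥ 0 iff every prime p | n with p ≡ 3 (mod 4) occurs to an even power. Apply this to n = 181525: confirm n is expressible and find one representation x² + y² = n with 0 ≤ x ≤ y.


Step 1: Factor n = 181525 = 5^2 · 53 · 137.
Step 2: Check the mod-4 condition on each prime factor: 5 ≡ 1 (mod 4), exponent 2; 53 ≡ 1 (mod 4), exponent 1; 137 ≡ 1 (mod 4), exponent 1.
All primes ≡ 3 (mod 4) appear to even exponent (or don't appear), so by the two-squares theorem n IS expressible as a sum of two squares.
Step 3: Build a representation. Group n = k² · m with k = 5 and m = 53 · 137 = 7261 (a product of primes ≡ 1 (mod 4)); a representation of m scales to one of n via (k·x)² + (k·y)² = k²(x² + y²). Each prime p ≡ 1 (mod 4) is itself a sum of two squares; find a² by testing p − a² for a perfect square:
  53: 53 − 1² = 52, 53 − 2² = 49 = 7² ⇒ 53 = 2² + 7².
  137: 137 − 1² = 136, 137 − 2² = 133, 137 − 3² = 128, 137 − 4² = 121 = 11² ⇒ 137 = 4² + 11².
  Combine using the Brahmagupta–Fibonacci identity (a² + b²)(c² + d²) = (ac − bd)² + (ad + bc)² = (ac + bd)² + (ad − bc)²:
  53 · 137 = 7261: from (2² + 7²)(4² + 11²), take (2·4 − 7·11, 2·11 + 7·4) = (8 − 77, 22 + 28) = (-69, 50); dropping signs (only squares matter) gives (69, 50); check 69² + 50² = 4761 + 2500 = 7261 ✓.
  Scale by k = 5: (5·69, 5·50) = (345, 250).
Step 4: Order so x ≤ y and verify: 250² + 345² = 62500 + 119025 = 181525 = n. ✓

n = 181525 = 250² + 345² (one valid representation with x ≤ y).


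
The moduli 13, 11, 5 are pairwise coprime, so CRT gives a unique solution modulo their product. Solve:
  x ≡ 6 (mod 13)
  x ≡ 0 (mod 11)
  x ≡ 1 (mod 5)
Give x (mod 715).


Moduli 13, 11, 5 are pairwise coprime; by CRT there is a unique solution modulo M = 13 · 11 · 5 = 715.
Solve pairwise, accumulating the modulus:
  Start with x ≡ 6 (mod 13).
  Combine with x ≡ 0 (mod 11): since gcd(13, 11) = 1, we get a unique residue mod 143.
    Write x = 6 + 13·t and substitute into x ≡ 0 (mod 11): 13·t ≡ 0 − 6 = -6 (mod 11).
    Reduce coefficients mod 11: 2·t ≡ 5 (mod 11).
    The inverse of 2 mod 11 is 6 (since 2·6 = 12 = 1·11 + 1), so t ≡ 6·5 = 30 ≡ 8 (mod 11).
    Then x = 6 + 13·8 = 110, valid modulo lcm(13, 11) = 143: x ≡ 110 (mod 143).
  Combine with x ≡ 1 (mod 5): since gcd(143, 5) = 1, we get a unique residue mod 715.
    Write x = 110 + 143·t and substitute into x ≡ 1 (mod 5): 143·t ≡ 1 − 110 = -109 (mod 5).
    Reduce coefficients mod 5: 3·t ≡ 1 (mod 5).
    The inverse of 3 mod 5 is 2 (since 3·2 = 6 = 1·5 + 1), so t ≡ 2·1 = 2 ≡ 2 (mod 5).
    Then x = 110 + 143·2 = 396, valid modulo lcm(143, 5) = 715: x ≡ 396 (mod 715).
Verify: 396 mod 13 = 6 ✓, 396 mod 11 = 0 ✓, 396 mod 5 = 1 ✓.

x ≡ 396 (mod 715).


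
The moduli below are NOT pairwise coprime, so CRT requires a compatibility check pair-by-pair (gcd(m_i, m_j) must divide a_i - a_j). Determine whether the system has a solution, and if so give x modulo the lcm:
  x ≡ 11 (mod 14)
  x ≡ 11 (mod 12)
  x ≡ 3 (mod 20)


Moduli 14, 12, 20 are not pairwise coprime, so CRT works modulo lcm(m_i) when all pairwise compatibility conditions hold.
Pairwise compatibility: gcd(m_i, m_j) must divide a_i - a_j for every pair.
Merge one congruence at a time:
  Start: x ≡ 11 (mod 14).
  Combine with x ≡ 11 (mod 12): gcd(14, 12) = 2; 11 - 11 = 0, which IS divisible by 2, so compatible.
    Write x = 11 + 14·t and substitute into x ≡ 11 (mod 12): 14·t ≡ 11 − 11 = 0 (mod 12).
    Divide the congruence (and modulus) by g = 2: 7·t ≡ 0 (mod 6).
    Reduce coefficients mod 6: 1·t ≡ 0 (mod 6).
    So t ≡ 0 (mod 6).
    Then x = 11 + 14·0 = 11, valid modulo lcm(14, 12) = 84: x ≡ 11 (mod 84).
  Combine with x ≡ 3 (mod 20): gcd(84, 20) = 4; 3 - 11 = -8, which IS divisible by 4, so compatible.
    Write x = 11 + 84·t and substitute into x ≡ 3 (mod 20): 84·t ≡ 3 − 11 = -8 (mod 20).
    Divide the congruence (and modulus) by g = 4: 21·t ≡ -2 (mod 5).
    Reduce coefficients mod 5: 1·t ≡ 3 (mod 5).
    So t ≡ 3 (mod 5).
    Then x = 11 + 84·3 = 263, valid modulo lcm(84, 20) = 420: x ≡ 263 (mod 420).
Verify: 263 mod 14 = 11, 263 mod 12 = 11, 263 mod 20 = 3.

x ≡ 263 (mod 420).


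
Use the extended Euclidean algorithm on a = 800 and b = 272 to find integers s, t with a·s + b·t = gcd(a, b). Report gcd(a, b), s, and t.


Euclidean algorithm on (800, 272) — divide until remainder is 0:
  800 = 2 · 272 + 256
  272 = 1 · 256 + 16
  256 = 16 · 16 + 0
gcd(800, 272) = 16.
Track Bezout coefficients alongside the remainders: start with r₀ = 800 = a·1 + b·0 (s = 1, t = 0) and r₁ = 272 = a·0 + b·1 (s = 0, t = 1); each new remainder r_{k+1} = r_{k-1} − q_k·r_k inherits s_{k+1} = s_{k-1} − q_k·s_k, t_{k+1} = t_{k-1} − q_k·t_k, so r_k = a·s_k + b·t_k at every step:
  q = 2: r = 256, s = 1 − 2·0 = 1, t = 0 − 2·1 = -2  (check: 800·1 + 272·(-2) = 256)
  q = 1: r = 16, s = 0 − 1·1 = -1, t = 1 − 1·(-2) = 3  (check: 800·(-1) + 272·3 = 16)
The row with r = 16 (the gcd) gives the Bezout coefficients s = -1, t = 3.
Result: 800 · (-1) + 272 · (3) = 16.

gcd(800, 272) = 16; s = -1, t = 3 (check: 800·(-1) + 272·3 = 16).


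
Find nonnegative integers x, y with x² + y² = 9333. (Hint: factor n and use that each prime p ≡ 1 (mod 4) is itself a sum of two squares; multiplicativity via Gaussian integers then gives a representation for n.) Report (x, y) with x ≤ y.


Step 1: Factor n = 9333 = 3^2 · 17 · 61.
Step 2: Check the mod-4 condition on each prime factor: 3 ≡ 3 (mod 4), exponent 2 (must be even); 17 ≡ 1 (mod 4), exponent 1; 61 ≡ 1 (mod 4), exponent 1.
All primes ≡ 3 (mod 4) appear to even exponent (or don't appear), so by the two-squares theorem n IS expressible as a sum of two squares.
Step 3: Build a representation. Group n = k² · m with k = 3 and m = 17 · 61 = 1037 (a product of primes ≡ 1 (mod 4)); a representation of m scales to one of n via (k·x)² + (k·y)² = k²(x² + y²). Each prime p ≡ 1 (mod 4) is itself a sum of two squares; find a² by testing p − a² for a perfect square:
  17: 17 − 1² = 16 = 4² ⇒ 17 = 1² + 4².
  61: 61 − 1² = 60, 61 − 2² = 57, 61 − 3² = 52, 61 − 4² = 45, 61 − 5² = 36 = 6² ⇒ 61 = 5² + 6².
  Combine using the Brahmagupta–Fibonacci identity (a² + b²)(c² + d²) = (ac − bd)² + (ad + bc)² = (ac + bd)² + (ad − bc)²:
  17 · 61 = 1037: from (1² + 4²)(5² + 6²), take (1·5 − 4·6, 1·6 + 4·5) = (5 − 24, 6 + 20) = (-19, 26); dropping signs (only squares matter) gives (19, 26); check 19² + 26² = 361 + 676 = 1037 ✓.
  Scale by k = 3: (3·19, 3·26) = (57, 78).
Step 4: Order so x ≤ y and verify: 57² + 78² = 3249 + 6084 = 9333 = n. ✓

n = 9333 = 57² + 78² (one valid representation with x ≤ y).


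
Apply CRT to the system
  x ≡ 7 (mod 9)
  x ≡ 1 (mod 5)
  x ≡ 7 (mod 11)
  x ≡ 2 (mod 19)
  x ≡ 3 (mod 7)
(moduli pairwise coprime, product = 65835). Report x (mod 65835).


Product of moduli M = 9 · 5 · 11 · 19 · 7 = 65835.
Merge one congruence at a time:
  Start: x ≡ 7 (mod 9).
  Combine with x ≡ 1 (mod 5); new modulus lcm = 45.
    Write x = 7 + 9·t and substitute into x ≡ 1 (mod 5): 9·t ≡ 1 − 7 = -6 (mod 5).
    Reduce coefficients mod 5: 4·t ≡ 4 (mod 5).
    The inverse of 4 mod 5 is 4 (since 4·4 = 16 = 3·5 + 1), so t ≡ 4·4 = 16 ≡ 1 (mod 5).
    Then x = 7 + 9·1 = 16, valid modulo lcm(9, 5) = 45: x ≡ 16 (mod 45).
  Combine with x ≡ 7 (mod 11); new modulus lcm = 495.
    Write x = 16 + 45·t and substitute into x ≡ 7 (mod 11): 45·t ≡ 7 − 16 = -9 (mod 11).
    Reduce coefficients mod 11: 1·t ≡ 2 (mod 11).
    So t ≡ 2 (mod 11).
    Then x = 16 + 45·2 = 106, valid modulo lcm(45, 11) = 495: x ≡ 106 (mod 495).
  Combine with x ≡ 2 (mod 19); new modulus lcm = 9405.
    Write x = 106 + 495·t and substitute into x ≡ 2 (mod 19): 495·t ≡ 2 − 106 = -104 (mod 19).
    Reduce coefficients mod 19: 1·t ≡ 10 (mod 19).
    So t ≡ 10 (mod 19).
    Then x = 106 + 495·10 = 5056, valid modulo lcm(495, 19) = 9405: x ≡ 5056 (mod 9405).
  Combine with x ≡ 3 (mod 7); new modulus lcm = 65835.
    Write x = 5056 + 9405·t and substitute into x ≡ 3 (mod 7): 9405·t ≡ 3 − 5056 = -5053 (mod 7).
    Reduce coefficients mod 7: 4·t ≡ 1 (mod 7).
    The inverse of 4 mod 7 is 2 (since 4·2 = 8 = 1·7 + 1), so t ≡ 2·1 = 2 ≡ 2 (mod 7).
    Then x = 5056 + 9405·2 = 23866, valid modulo lcm(9405, 7) = 65835: x ≡ 23866 (mod 65835).
Verify against each original: 23866 mod 9 = 7, 23866 mod 5 = 1, 23866 mod 11 = 7, 23866 mod 19 = 2, 23866 mod 7 = 3.

x ≡ 23866 (mod 65835).


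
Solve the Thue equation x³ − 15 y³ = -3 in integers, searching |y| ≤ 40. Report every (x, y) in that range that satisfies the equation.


The equation is x³ - 15y³ = -3. For fixed y, x³ = 15·y³ − 3, so a solution requires the RHS to be a perfect cube.
Strategy: iterate y from -40 to 40, compute RHS = 15·y³ − 3, and check whether it is a (positive or negative) perfect cube.
Check small values of y:
  y = 0: RHS = -3 is not a perfect cube.
  y = 1: RHS = 12 is not a perfect cube.
  y = -1: RHS = -18 is not a perfect cube.
  y = 2: RHS = 117 is not a perfect cube.
  y = -2: RHS = -123 is not a perfect cube.
  y = 3: RHS = 402 is not a perfect cube.
  y = -3: RHS = -408 is not a perfect cube.
Continuing the search up to |y| = 40 finds no solutions either.
No (x, y) in the scanned range satisfies the equation.

No integer solutions with |y| ≤ 40.


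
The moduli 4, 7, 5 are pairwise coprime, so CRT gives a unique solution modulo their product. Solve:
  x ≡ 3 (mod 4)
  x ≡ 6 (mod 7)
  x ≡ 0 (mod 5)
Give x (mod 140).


Moduli 4, 7, 5 are pairwise coprime; by CRT there is a unique solution modulo M = 4 · 7 · 5 = 140.
Solve pairwise, accumulating the modulus:
  Start with x ≡ 3 (mod 4).
  Combine with x ≡ 6 (mod 7): since gcd(4, 7) = 1, we get a unique residue mod 28.
    Write x = 3 + 4·t and substitute into x ≡ 6 (mod 7): 4·t ≡ 6 − 3 = 3 (mod 7).
    The inverse of 4 mod 7 is 2 (since 4·2 = 8 = 1·7 + 1), so t ≡ 2·3 = 6 ≡ 6 (mod 7).
    Then x = 3 + 4·6 = 27, valid modulo lcm(4, 7) = 28: x ≡ 27 (mod 28).
  Combine with x ≡ 0 (mod 5): since gcd(28, 5) = 1, we get a unique residue mod 140.
    Write x = 27 + 28·t and substitute into x ≡ 0 (mod 5): 28·t ≡ 0 − 27 = -27 (mod 5).
    Reduce coefficients mod 5: 3·t ≡ 3 (mod 5).
    The inverse of 3 mod 5 is 2 (since 3·2 = 6 = 1·5 + 1), so t ≡ 2·3 = 6 ≡ 1 (mod 5).
    Then x = 27 + 28·1 = 55, valid modulo lcm(28, 5) = 140: x ≡ 55 (mod 140).
Verify: 55 mod 4 = 3 ✓, 55 mod 7 = 6 ✓, 55 mod 5 = 0 ✓.

x ≡ 55 (mod 140).


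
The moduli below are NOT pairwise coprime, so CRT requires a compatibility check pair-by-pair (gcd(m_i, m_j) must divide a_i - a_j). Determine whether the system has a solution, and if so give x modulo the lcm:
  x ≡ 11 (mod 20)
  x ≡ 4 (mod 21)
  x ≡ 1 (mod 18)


Moduli 20, 21, 18 are not pairwise coprime, so CRT works modulo lcm(m_i) when all pairwise compatibility conditions hold.
Pairwise compatibility: gcd(m_i, m_j) must divide a_i - a_j for every pair.
Merge one congruence at a time:
  Start: x ≡ 11 (mod 20).
  Combine with x ≡ 4 (mod 21): gcd(20, 21) = 1; 4 - 11 = -7, which IS divisible by 1, so compatible.
    Write x = 11 + 20·t and substitute into x ≡ 4 (mod 21): 20·t ≡ 4 − 11 = -7 (mod 21).
    Reduce coefficients mod 21: 20·t ≡ 14 (mod 21).
    The inverse of 20 mod 21 is 20 (since 20·20 = 400 = 19·21 + 1), so t ≡ 20·14 = 280 ≡ 7 (mod 21).
    Then x = 11 + 20·7 = 151, valid modulo lcm(20, 21) = 420: x ≡ 151 (mod 420).
  Combine with x ≡ 1 (mod 18): gcd(420, 18) = 6; 1 - 151 = -150, which IS divisible by 6, so compatible.
    Write x = 151 + 420·t and substitute into x ≡ 1 (mod 18): 420·t ≡ 1 − 151 = -150 (mod 18).
    Divide the congruence (and modulus) by g = 6: 70·t ≡ -25 (mod 3).
    Reduce coefficients mod 3: 1·t ≡ 2 (mod 3).
    So t ≡ 2 (mod 3).
    Then x = 151 + 420·2 = 991, valid modulo lcm(420, 18) = 1260: x ≡ 991 (mod 1260).
Verify: 991 mod 20 = 11, 991 mod 21 = 4, 991 mod 18 = 1.

x ≡ 991 (mod 1260).


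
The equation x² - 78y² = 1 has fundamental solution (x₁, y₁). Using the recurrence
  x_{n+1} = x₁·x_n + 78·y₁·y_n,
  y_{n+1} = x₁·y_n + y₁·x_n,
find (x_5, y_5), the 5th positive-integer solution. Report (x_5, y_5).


Step 1: Find the fundamental solution (x₁, y₁) of x² - 78y² = 1.
  Expand √78 as a continued fraction. a₀ = ⌊√78⌋ = 8; iterate m_{k+1} = d_k·a_k − m_k, d_{k+1} = (78 − m_{k+1}²)/d_k, a_{k+1} = ⌊(a₀ + m_{k+1})/d_{k+1}⌋ (starting m₀ = 0, d₀ = 1), with convergents p_k = a_k·p_{k-1} + p_{k-2}, q_k = a_k·q_{k-1} + q_{k-2} (p₋₁ = 1, q₋₁ = 0):
  k = 0: a₀ = 8; p₀/q₀ = 8/1; p₀² − 78·q₀² = 64 − 78 = -14.
  k = 1: m = 8, d = 14, a = ⌊(8 + 8)/14⌋ = 1; p/q = (1·8 + 1)/(1·1 + 0) = 9/1; p² − 78·q² = 81 − 78 = 3.
  k = 2: m = 6, d = 3, a = ⌊(8 + 6)/3⌋ = 4; p/q = (4·9 + 8)/(4·1 + 1) = 44/5; p² − 78·q² = 1936 − 1950 = -14.
  k = 3: m = 6, d = 14, a = ⌊(8 + 6)/14⌋ = 1; p/q = (1·44 + 9)/(1·5 + 1) = 53/6; p² − 78·q² = 2809 − 2808 = 1.
  The first convergent with p² − 78·q² = 1 gives the fundamental solution (x₁, y₁) = (53, 6).
Step 2: Apply the recurrence (x_{n+1}, y_{n+1}) = (x₁x_n + 78y₁y_n, x₁y_n + y₁x_n) repeatedly.
  From (x_1, y_1) = (53, 6): x_2 = 53·53 + 78·6·6 = 5617; y_2 = 53·6 + 6·53 = 636.
  From (x_2, y_2) = (5617, 636): x_3 = 53·5617 + 78·6·636 = 595349; y_3 = 53·636 + 6·5617 = 67410.
  From (x_3, y_3) = (595349, 67410): x_4 = 53·595349 + 78·6·67410 = 63101377; y_4 = 53·67410 + 6·595349 = 7144824.
  From (x_4, y_4) = (63101377, 7144824): x_5 = 53·63101377 + 78·6·7144824 = 6688150613; y_5 = 53·7144824 + 6·63101377 = 757283934.
Step 3: Verify x_5² - 78·y_5² = 44731358622172275769 - 44731358622172275768 = 1 (should be 1). ✓

(x_1, y_1) = (53, 6); (x_5, y_5) = (6688150613, 757283934).


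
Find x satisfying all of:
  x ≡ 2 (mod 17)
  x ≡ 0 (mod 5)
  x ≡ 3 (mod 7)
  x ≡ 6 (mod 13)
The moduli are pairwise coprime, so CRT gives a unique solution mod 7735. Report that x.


Product of moduli M = 17 · 5 · 7 · 13 = 7735.
Merge one congruence at a time:
  Start: x ≡ 2 (mod 17).
  Combine with x ≡ 0 (mod 5); new modulus lcm = 85.
    Write x = 2 + 17·t and substitute into x ≡ 0 (mod 5): 17·t ≡ 0 − 2 = -2 (mod 5).
    Reduce coefficients mod 5: 2·t ≡ 3 (mod 5).
    The inverse of 2 mod 5 is 3 (since 2·3 = 6 = 1·5 + 1), so t ≡ 3·3 = 9 ≡ 4 (mod 5).
    Then x = 2 + 17·4 = 70, valid modulo lcm(17, 5) = 85: x ≡ 70 (mod 85).
  Combine with x ≡ 3 (mod 7); new modulus lcm = 595.
    Write x = 70 + 85·t and substitute into x ≡ 3 (mod 7): 85·t ≡ 3 − 70 = -67 (mod 7).
    Reduce coefficients mod 7: 1·t ≡ 3 (mod 7).
    So t ≡ 3 (mod 7).
    Then x = 70 + 85·3 = 325, valid modulo lcm(85, 7) = 595: x ≡ 325 (mod 595).
  Combine with x ≡ 6 (mod 13); new modulus lcm = 7735.
    Write x = 325 + 595·t and substitute into x ≡ 6 (mod 13): 595·t ≡ 6 − 325 = -319 (mod 13).
    Reduce coefficients mod 13: 10·t ≡ 6 (mod 13).
    The inverse of 10 mod 13 is 4 (since 10·4 = 40 = 3·13 + 1), so t ≡ 4·6 = 24 ≡ 11 (mod 13).
    Then x = 325 + 595·11 = 6870, valid modulo lcm(595, 13) = 7735: x ≡ 6870 (mod 7735).
Verify against each original: 6870 mod 17 = 2, 6870 mod 5 = 0, 6870 mod 7 = 3, 6870 mod 13 = 6.

x ≡ 6870 (mod 7735).


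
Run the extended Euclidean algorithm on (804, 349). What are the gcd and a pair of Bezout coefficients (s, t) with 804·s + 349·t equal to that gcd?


Euclidean algorithm on (804, 349) — divide until remainder is 0:
  804 = 2 · 349 + 106
  349 = 3 · 106 + 31
  106 = 3 · 31 + 13
  31 = 2 · 13 + 5
  13 = 2 · 5 + 3
  5 = 1 · 3 + 2
  3 = 1 · 2 + 1
  2 = 2 · 1 + 0
gcd(804, 349) = 1.
Track Bezout coefficients alongside the remainders: start with r₀ = 804 = a·1 + b·0 (s = 1, t = 0) and r₁ = 349 = a·0 + b·1 (s = 0, t = 1); each new remainder r_{k+1} = r_{k-1} − q_k·r_k inherits s_{k+1} = s_{k-1} − q_k·s_k, t_{k+1} = t_{k-1} − q_k·t_k, so r_k = a·s_k + b·t_k at every step:
  q = 2: r = 106, s = 1 − 2·0 = 1, t = 0 − 2·1 = -2  (check: 804·1 + 349·(-2) = 106)
  q = 3: r = 31, s = 0 − 3·1 = -3, t = 1 − 3·(-2) = 7  (check: 804·(-3) + 349·7 = 31)
  q = 3: r = 13, s = 1 − 3·(-3) = 10, t = -2 − 3·7 = -23  (check: 804·10 + 349·(-23) = 13)
  q = 2: r = 5, s = -3 − 2·10 = -23, t = 7 − 2·(-23) = 53  (check: 804·(-23) + 349·53 = 5)
  q = 2: r = 3, s = 10 − 2·(-23) = 56, t = -23 − 2·53 = -129  (check: 804·56 + 349·(-129) = 3)
  q = 1: r = 2, s = -23 − 1·56 = -79, t = 53 − 1·(-129) = 182  (check: 804·(-79) + 349·182 = 2)
  q = 1: r = 1, s = 56 − 1·(-79) = 135, t = -129 − 1·182 = -311  (check: 804·135 + 349·(-311) = 1)
The row with r = 1 (the gcd) gives the Bezout coefficients s = 135, t = -311.
Result: 804 · (135) + 349 · (-311) = 1.

gcd(804, 349) = 1; s = 135, t = -311 (check: 804·135 + 349·(-311) = 1).


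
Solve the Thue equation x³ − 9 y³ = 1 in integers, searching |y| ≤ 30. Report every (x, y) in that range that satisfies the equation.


The equation is x³ - 9y³ = 1. For fixed y, x³ = 9·y³ + 1, so a solution requires the RHS to be a perfect cube.
Strategy: iterate y from -30 to 30, compute RHS = 9·y³ + 1, and check whether it is a (positive or negative) perfect cube.
Check small values of y:
  y = 0: RHS = 1 = (1)³ ⇒ x = 1 works.
  y = 1: RHS = 10 is not a perfect cube.
  y = -1: RHS = -8 = (-2)³ ⇒ x = -2 works.
  y = 2: RHS = 73 is not a perfect cube.
  y = -2: RHS = -71 is not a perfect cube.
  y = 3: RHS = 244 is not a perfect cube.
  y = -3: RHS = -242 is not a perfect cube.
Continuing the search up to |y| = 30 finds no further solutions beyond those listed.
Collected solutions: (1, 0), (-2, -1).

Solutions (with |y| ≤ 30): (1, 0), (-2, -1).


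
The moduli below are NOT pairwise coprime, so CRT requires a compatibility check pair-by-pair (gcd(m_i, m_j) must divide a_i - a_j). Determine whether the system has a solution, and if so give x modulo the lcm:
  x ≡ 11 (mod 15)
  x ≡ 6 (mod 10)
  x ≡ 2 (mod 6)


Moduli 15, 10, 6 are not pairwise coprime, so CRT works modulo lcm(m_i) when all pairwise compatibility conditions hold.
Pairwise compatibility: gcd(m_i, m_j) must divide a_i - a_j for every pair.
Merge one congruence at a time:
  Start: x ≡ 11 (mod 15).
  Combine with x ≡ 6 (mod 10): gcd(15, 10) = 5; 6 - 11 = -5, which IS divisible by 5, so compatible.
    Write x = 11 + 15·t and substitute into x ≡ 6 (mod 10): 15·t ≡ 6 − 11 = -5 (mod 10).
    Divide the congruence (and modulus) by g = 5: 3·t ≡ -1 (mod 2).
    Reduce coefficients mod 2: 1·t ≡ 1 (mod 2).
    So t ≡ 1 (mod 2).
    Then x = 11 + 15·1 = 26, valid modulo lcm(15, 10) = 30: x ≡ 26 (mod 30).
  Combine with x ≡ 2 (mod 6): gcd(30, 6) = 6; 2 - 26 = -24, which IS divisible by 6, so compatible.
    Write x = 26 + 30·t and substitute into x ≡ 2 (mod 6): 30·t ≡ 2 − 26 = -24 (mod 6).
    Divide the congruence (and modulus) by g = 6: 5·t ≡ -4 (mod 1).
    Modulo 1 every t works; take t = 0.
    Then x = 26 + 30·0 = 26, valid modulo lcm(30, 6) = 30: x ≡ 26 (mod 30).
Verify: 26 mod 15 = 11, 26 mod 10 = 6, 26 mod 6 = 2.

x ≡ 26 (mod 30).


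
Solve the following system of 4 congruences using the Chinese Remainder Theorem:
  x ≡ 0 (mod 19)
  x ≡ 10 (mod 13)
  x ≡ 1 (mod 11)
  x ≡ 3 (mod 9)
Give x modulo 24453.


Product of moduli M = 19 · 13 · 11 · 9 = 24453.
Merge one congruence at a time:
  Start: x ≡ 0 (mod 19).
  Combine with x ≡ 10 (mod 13); new modulus lcm = 247.
    Write x = 0 + 19·t and substitute into x ≡ 10 (mod 13): 19·t ≡ 10 − 0 = 10 (mod 13).
    Reduce coefficients mod 13: 6·t ≡ 10 (mod 13).
    The inverse of 6 mod 13 is 11 (since 6·11 = 66 = 5·13 + 1), so t ≡ 11·10 = 110 ≡ 6 (mod 13).
    Then x = 0 + 19·6 = 114, valid modulo lcm(19, 13) = 247: x ≡ 114 (mod 247).
  Combine with x ≡ 1 (mod 11); new modulus lcm = 2717.
    Write x = 114 + 247·t and substitute into x ≡ 1 (mod 11): 247·t ≡ 1 − 114 = -113 (mod 11).
    Reduce coefficients mod 11: 5·t ≡ 8 (mod 11).
    The inverse of 5 mod 11 is 9 (since 5·9 = 45 = 4·11 + 1), so t ≡ 9·8 = 72 ≡ 6 (mod 11).
    Then x = 114 + 247·6 = 1596, valid modulo lcm(247, 11) = 2717: x ≡ 1596 (mod 2717).
  Combine with x ≡ 3 (mod 9); new modulus lcm = 24453.
    Write x = 1596 + 2717·t and substitute into x ≡ 3 (mod 9): 2717·t ≡ 3 − 1596 = -1593 (mod 9).
    Reduce coefficients mod 9: 8·t ≡ 0 (mod 9).
    The inverse of 8 mod 9 is 8 (since 8·8 = 64 = 7·9 + 1), so t ≡ 8·0 = 0 ≡ 0 (mod 9).
    Then x = 1596 + 2717·0 = 1596, valid modulo lcm(2717, 9) = 24453: x ≡ 1596 (mod 24453).
Verify against each original: 1596 mod 19 = 0, 1596 mod 13 = 10, 1596 mod 11 = 1, 1596 mod 9 = 3.

x ≡ 1596 (mod 24453).


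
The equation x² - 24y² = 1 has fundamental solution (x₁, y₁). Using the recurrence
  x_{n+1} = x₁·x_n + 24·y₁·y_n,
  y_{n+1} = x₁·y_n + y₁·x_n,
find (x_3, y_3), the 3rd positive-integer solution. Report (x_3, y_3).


Step 1: Find the fundamental solution (x₁, y₁) of x² - 24y² = 1.
  Expand √24 as a continued fraction. a₀ = ⌊√24⌋ = 4; iterate m_{k+1} = d_k·a_k − m_k, d_{k+1} = (24 − m_{k+1}²)/d_k, a_{k+1} = ⌊(a₀ + m_{k+1})/d_{k+1}⌋ (starting m₀ = 0, d₀ = 1), with convergents p_k = a_k·p_{k-1} + p_{k-2}, q_k = a_k·q_{k-1} + q_{k-2} (p₋₁ = 1, q₋₁ = 0):
  k = 0: a₀ = 4; p₀/q₀ = 4/1; p₀² − 24·q₀² = 16 − 24 = -8.
  k = 1: m = 4, d = 8, a = ⌊(4 + 4)/8⌋ = 1; p/q = (1·4 + 1)/(1·1 + 0) = 5/1; p² − 24·q² = 25 − 24 = 1.
  The first convergent with p² − 24·q² = 1 gives the fundamental solution (x₁, y₁) = (5, 1).
Step 2: Apply the recurrence (x_{n+1}, y_{n+1}) = (x₁x_n + 24y₁y_n, x₁y_n + y₁x_n) repeatedly.
  From (x_1, y_1) = (5, 1): x_2 = 5·5 + 24·1·1 = 49; y_2 = 5·1 + 1·5 = 10.
  From (x_2, y_2) = (49, 10): x_3 = 5·49 + 24·1·10 = 485; y_3 = 5·10 + 1·49 = 99.
Step 3: Verify x_3² - 24·y_3² = 235225 - 235224 = 1 (should be 1). ✓

(x_1, y_1) = (5, 1); (x_3, y_3) = (485, 99).


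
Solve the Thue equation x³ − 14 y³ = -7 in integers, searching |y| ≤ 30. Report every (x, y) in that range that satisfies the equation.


The equation is x³ - 14y³ = -7. For fixed y, x³ = 14·y³ − 7, so a solution requires the RHS to be a perfect cube.
Strategy: iterate y from -30 to 30, compute RHS = 14·y³ − 7, and check whether it is a (positive or negative) perfect cube.
Check small values of y:
  y = 0: RHS = -7 is not a perfect cube.
  y = 1: RHS = 7 is not a perfect cube.
  y = -1: RHS = -21 is not a perfect cube.
  y = 2: RHS = 105 is not a perfect cube.
  y = -2: RHS = -119 is not a perfect cube.
  y = 3: RHS = 371 is not a perfect cube.
  y = -3: RHS = -385 is not a perfect cube.
Continuing the search up to |y| = 30 finds no solutions either.
No (x, y) in the scanned range satisfies the equation.

No integer solutions with |y| ≤ 30.
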